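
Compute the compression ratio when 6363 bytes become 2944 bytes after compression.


Ratio = original / compressed = 6363 / 2944 = 2.1613

2.1613


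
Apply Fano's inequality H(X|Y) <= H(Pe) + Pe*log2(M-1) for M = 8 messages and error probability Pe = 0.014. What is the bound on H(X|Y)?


H(Pe) = -Pe*log2(Pe) - (1-Pe)*log2(1-Pe) = -0.014*log2(0.014) - 0.986*log2(0.986) = 0.086218 + 0.020056 = 0.1063. Pe*log2(M-1) = 0.014*log2(7) = 0.039303. Bound = H(Pe) + Pe*log2(M-1) = 0.086218 + 0.020056 + 0.039303 = 0.1456

0.1456 bits


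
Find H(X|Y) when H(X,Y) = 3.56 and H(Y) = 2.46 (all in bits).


H(X|Y) = H(X,Y) - H(Y) = 3.56 - 2.46 = 1.1

1.1 bits


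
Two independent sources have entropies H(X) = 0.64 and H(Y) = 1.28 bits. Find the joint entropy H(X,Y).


For independent variables, H(X,Y) = H(X) + H(Y) = 0.64 + 1.28 = 1.92

1.92 bits


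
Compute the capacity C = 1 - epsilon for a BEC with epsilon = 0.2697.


C = 1 - epsilon = 1 - 0.2697 = 0.7303

0.7303 bits


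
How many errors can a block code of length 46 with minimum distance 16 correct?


Correction capability = floor((d-1)/2) = floor((16-1)/2) = 7

7 errors


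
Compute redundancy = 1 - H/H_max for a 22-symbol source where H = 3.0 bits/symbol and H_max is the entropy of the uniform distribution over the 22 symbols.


H_max = log2(K) = log2(22) = 4.4594 bits/symbol. Redundancy = 1 - H/H_max = 1 - 3.0/4.4594 = 1 - 0.6727 = 0.3273

0.3273


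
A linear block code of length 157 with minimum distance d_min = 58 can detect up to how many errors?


Detection capability = d_min - 1 = 58 - 1 = 57

57 errors


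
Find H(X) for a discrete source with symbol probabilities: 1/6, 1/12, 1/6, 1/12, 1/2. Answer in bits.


H = -sum(p_i * log2(p_i)). Terms: -(1/6)*log2(1/6) = 0.430827; -(1/12)*log2(1/12) = 0.298747; -(1/6)*log2(1/6) = 0.430827; -(1/12)*log2(1/12) = 0.298747; -(1/2)*log2(1/2) = 0.500000. H = 0.430827 + 0.298747 + 0.430827 + 0.298747 + 0.500000 = 1.9591

1.9591 bits


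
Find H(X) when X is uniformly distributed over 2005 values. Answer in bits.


H = log2(n) = log2(2005) = 10.9694

10.9694 bits


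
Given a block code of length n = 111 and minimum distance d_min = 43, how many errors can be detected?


Detection capability = d_min - 1 = 43 - 1 = 42

42 errors


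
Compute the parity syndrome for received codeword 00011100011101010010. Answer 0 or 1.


Syndrome = XOR of all bits = 0 XOR 0 XOR 0 XOR 1 XOR 1 XOR 1 XOR 0 XOR 0 XOR 0 XOR 1 XOR 1 XOR 1 XOR 0 XOR 1 XOR 0 XOR 1 XOR 0 XOR 0 XOR 1 XOR 0 = 1

1


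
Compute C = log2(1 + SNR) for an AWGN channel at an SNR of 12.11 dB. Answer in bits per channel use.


SNR_linear = 10^(12.11/10) = 16.2555; C = log2(1 + SNR_linear) = log2(1 + 16.2555) = 4.109

4.109 bits/channel use


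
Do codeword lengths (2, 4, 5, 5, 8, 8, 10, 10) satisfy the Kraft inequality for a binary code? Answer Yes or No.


Kraft sum = sum(2^(-l_i)) = 0.3848, need <= 1. Result: satisfied (a binary prefix-free code with these lengths exists)

Yes


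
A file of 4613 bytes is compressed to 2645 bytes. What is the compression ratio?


Ratio = original / compressed = 4613 / 2645 = 1.744

1.744


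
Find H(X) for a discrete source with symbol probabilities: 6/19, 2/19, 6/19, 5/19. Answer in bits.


H = -sum(p_i * log2(p_i)). Terms: -(6/19)*log2(6/19) = 0.525147; -(2/19)*log2(2/19) = 0.341887; -(6/19)*log2(6/19) = 0.525147; -(5/19)*log2(5/19) = 0.506842. H = 0.525147 + 0.341887 + 0.525147 + 0.506842 = 1.899

1.899 bits


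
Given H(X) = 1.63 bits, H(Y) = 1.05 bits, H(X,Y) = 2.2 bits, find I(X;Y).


I(X;Y) = H(X) + H(Y) - H(X,Y) = 1.63 + 1.05 - 2.2 = 0.48

0.48 bits


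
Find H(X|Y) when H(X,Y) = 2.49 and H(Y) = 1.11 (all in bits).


H(X|Y) = H(X,Y) - H(Y) = 2.49 - 1.11 = 1.38

1.38 bits


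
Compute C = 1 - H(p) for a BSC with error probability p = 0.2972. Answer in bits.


H(p) = -p*log2(p) - (1-p)*log2(1-p) = -0.2972*log2(0.2972) - 0.7028*log2(0.7028) = 0.520247 + 0.357594 = 0.8778. C = 1 - H(p) = 1 - 0.8778 = 0.1222

0.1222 bits


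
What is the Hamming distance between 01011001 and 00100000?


Count differing positions: . ^ ^ ^ ^ . . ^ = 5 differences

5


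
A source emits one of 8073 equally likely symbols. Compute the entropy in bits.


H = log2(n) = log2(8073) = 12.9789

12.9789 bits


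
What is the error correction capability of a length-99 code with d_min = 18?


Correction capability = floor((d-1)/2) = floor((18-1)/2) = 8

8 errors


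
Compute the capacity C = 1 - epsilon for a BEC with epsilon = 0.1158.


C = 1 - epsilon = 1 - 0.1158 = 0.8842

0.8842 bits


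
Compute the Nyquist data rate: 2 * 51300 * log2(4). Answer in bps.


Rate = 2 * B * log2(M) = 2 * 51300 * 2.0 = 205200.0

205200.0 bps


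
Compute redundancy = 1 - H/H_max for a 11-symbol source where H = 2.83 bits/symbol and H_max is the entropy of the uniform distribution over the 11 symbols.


H_max = log2(K) = log2(11) = 3.4594 bits/symbol. Redundancy = 1 - H/H_max = 1 - 2.83/3.4594 = 1 - 0.8181 = 0.1819

0.1819


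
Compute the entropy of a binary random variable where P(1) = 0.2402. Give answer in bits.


H = -p*log2(p) - (1-p)*log2(1-p). -0.2402*log2(0.2402) = 0.494258; -0.7598*log2(0.7598) = 0.301115. H = 0.494258 + 0.301115 = 0.7954

0.7954 bits


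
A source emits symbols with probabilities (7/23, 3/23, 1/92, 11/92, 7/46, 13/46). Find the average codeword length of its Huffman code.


Huffman construction (repeatedly merge the two least-probable nodes; each merge adds 1 bit to every symbol beneath it): 1/92 + 11/92 = 3/23; 3/23 + 3/23 = 6/23; 7/46 + 6/23 = 19/46; 13/46 + 7/23 = 27/46; 19/46 + 27/46 = 1. Resulting codeword lengths (in the order the probabilities were given): (2, 3, 4, 4, 2, 2). L_avg = sum(p_i * l_i) = 7/23*2 + 3/23*3 + 1/92*4 + 11/92*4 + 7/46*2 + 13/46*2 = 55/23 = 2.3913

2.3913 bits


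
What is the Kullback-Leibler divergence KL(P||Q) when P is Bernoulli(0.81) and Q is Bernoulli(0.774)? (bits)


KL = p*log2(p/q) + (1-p)*log2((1-p)/(1-q)) = 0.81*log2(0.81/0.774) + 0.19*log2(0.19/0.226) = 0.0056

0.0056 bits


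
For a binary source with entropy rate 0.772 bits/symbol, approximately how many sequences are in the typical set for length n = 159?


log2|A_typical| = nH = 159 * 0.772 = 122.748, so |A_typical| ~ 2^122.748 = 8.930e+36

8.930e+36


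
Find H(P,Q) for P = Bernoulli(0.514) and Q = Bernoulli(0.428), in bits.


H(P,Q) = -p*log2(q) - (1-p)*log2(1-q). -0.514*log2(0.428) = 0.629299; -0.486*log2(0.572) = 0.391674. H(P,Q) = 0.629299 + 0.391674 = 1.021

1.021 bits


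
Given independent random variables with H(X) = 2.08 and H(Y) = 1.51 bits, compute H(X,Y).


For independent variables, H(X,Y) = H(X) + H(Y) = 2.08 + 1.51 = 3.59

3.59 bits


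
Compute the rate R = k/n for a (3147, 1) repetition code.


Rate = k/n = 1/3147

1/3147


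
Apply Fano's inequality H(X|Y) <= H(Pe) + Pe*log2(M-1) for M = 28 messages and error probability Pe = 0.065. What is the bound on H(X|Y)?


H(Pe) = -Pe*log2(Pe) - (1-Pe)*log2(1-Pe) = -0.065*log2(0.065) - 0.935*log2(0.935) = 0.256322 + 0.090659 = 0.347. Pe*log2(M-1) = 0.065*log2(27) = 0.309068. Bound = H(Pe) + Pe*log2(M-1) = 0.256322 + 0.090659 + 0.309068 = 0.656

0.656 bits


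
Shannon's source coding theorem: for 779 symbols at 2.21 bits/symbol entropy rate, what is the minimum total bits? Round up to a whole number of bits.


Minimum bits >= n * H = 779 * 2.21 = 1721.59, rounded up to a whole number of bits = 1722

1722 bits


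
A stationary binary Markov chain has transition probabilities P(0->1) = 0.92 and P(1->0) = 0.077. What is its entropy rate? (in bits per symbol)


Stationary distribution: pi_0 = p10/(p01+p10) = 0.0772, pi_1 = 0.9228. Entropy rate H' = pi_0*H(p01) + pi_1*H(p10) = 0.0772*0.4022 + 0.9228*0.3915 = 0.3923

0.3923 bits/symbol


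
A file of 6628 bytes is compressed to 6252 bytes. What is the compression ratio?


Ratio = original / compressed = 6628 / 6252 = 1.0601

1.0601


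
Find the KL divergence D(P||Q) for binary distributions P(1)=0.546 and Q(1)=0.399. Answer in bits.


KL = p*log2(p/q) + (1-p)*log2((1-p)/(1-q)) = 0.546*log2(0.546/0.399) + 0.454*log2(0.454/0.601) = 0.0634

0.0634 bits


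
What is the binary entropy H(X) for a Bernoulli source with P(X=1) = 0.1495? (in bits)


H = -p*log2(p) - (1-p)*log2(1-p). -0.1495*log2(0.1495) = 0.409897; -0.8505*log2(0.8505) = 0.198691. H = 0.409897 + 0.198691 = 0.6086

0.6086 bits


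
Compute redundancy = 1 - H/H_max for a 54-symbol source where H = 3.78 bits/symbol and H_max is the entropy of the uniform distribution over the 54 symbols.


H_max = log2(K) = log2(54) = 5.7549 bits/symbol. Redundancy = 1 - H/H_max = 1 - 3.78/5.7549 = 1 - 0.6568 = 0.3432

0.3432


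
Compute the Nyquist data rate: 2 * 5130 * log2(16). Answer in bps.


Rate = 2 * B * log2(M) = 2 * 5130 * 4.0 = 41040.0

41040.0 bps


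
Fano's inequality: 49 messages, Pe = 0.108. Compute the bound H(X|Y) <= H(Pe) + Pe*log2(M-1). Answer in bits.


H(Pe) = -Pe*log2(Pe) - (1-Pe)*log2(1-Pe) = -0.108*log2(0.108) - 0.892*log2(0.892) = 0.346777 + 0.147077 = 0.4939. Pe*log2(M-1) = 0.108*log2(48) = 0.603176. Bound = H(Pe) + Pe*log2(M-1) = 0.346777 + 0.147077 + 0.603176 = 1.097

1.097 bits


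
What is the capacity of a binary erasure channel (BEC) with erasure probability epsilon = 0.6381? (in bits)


C = 1 - epsilon = 1 - 0.6381 = 0.3619

0.3619 bits


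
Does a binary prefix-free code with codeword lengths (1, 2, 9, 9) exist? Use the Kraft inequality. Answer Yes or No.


Kraft sum = sum(2^(-l_i)) = 0.7539, need <= 1. Result: satisfied (a binary prefix-free code with these lengths exists)

Yes


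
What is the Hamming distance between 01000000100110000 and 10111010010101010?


Count differing positions: ^ ^ ^ ^ ^ . ^ . ^ ^ . . ^ ^ . ^ . = 11 differences

11


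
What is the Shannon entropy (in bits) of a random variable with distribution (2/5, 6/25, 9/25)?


H = -sum(p_i * log2(p_i)). Terms: -(2/5)*log2(2/5) = 0.528771; -(6/25)*log2(6/25) = 0.494134; -(9/25)*log2(9/25) = 0.530615. H = 0.528771 + 0.494134 + 0.530615 = 1.5535

1.5535 bits


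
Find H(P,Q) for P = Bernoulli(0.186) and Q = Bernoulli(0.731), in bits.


H(P,Q) = -p*log2(q) - (1-p)*log2(1-q). -0.186*log2(0.731) = 0.084083; -0.814*log2(0.269) = 1.541978. H(P,Q) = 0.084083 + 1.541978 = 1.6261

1.6261 bits


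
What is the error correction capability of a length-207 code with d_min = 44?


Correction capability = floor((d-1)/2) = floor((44-1)/2) = 21

21 errors


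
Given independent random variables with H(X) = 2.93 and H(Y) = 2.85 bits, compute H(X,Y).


For independent variables, H(X,Y) = H(X) + H(Y) = 2.93 + 2.85 = 5.78

5.78 bits


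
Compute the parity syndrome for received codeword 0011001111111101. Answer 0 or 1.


Syndrome = XOR of all bits = 0 XOR 0 XOR 1 XOR 1 XOR 0 XOR 0 XOR 1 XOR 1 XOR 1 XOR 1 XOR 1 XOR 1 XOR 1 XOR 1 XOR 0 XOR 1 = 1

1


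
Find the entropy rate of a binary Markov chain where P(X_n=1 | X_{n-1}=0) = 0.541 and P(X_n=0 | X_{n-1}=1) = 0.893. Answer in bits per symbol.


Stationary distribution: pi_0 = p10/(p01+p10) = 0.6227, pi_1 = 0.3773. Entropy rate H' = pi_0*H(p01) + pi_1*H(p10) = 0.6227*0.9951 + 0.3773*0.4908 = 0.8049

0.8049 bits/symbol


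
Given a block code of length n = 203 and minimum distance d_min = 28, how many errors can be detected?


Detection capability = d_min - 1 = 28 - 1 = 27

27 errors


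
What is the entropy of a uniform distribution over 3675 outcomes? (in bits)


H = log2(n) = log2(3675) = 11.8435

11.8435 bits


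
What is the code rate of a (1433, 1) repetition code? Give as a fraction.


Rate = k/n = 1/1433

1/1433


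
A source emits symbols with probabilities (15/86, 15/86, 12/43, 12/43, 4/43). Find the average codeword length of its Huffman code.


Huffman construction (repeatedly merge the two least-probable nodes; each merge adds 1 bit to every symbol beneath it): 4/43 + 15/86 = 23/86; 15/86 + 23/86 = 19/43; 12/43 + 12/43 = 24/43; 19/43 + 24/43 = 1. Resulting codeword lengths (in the order the probabilities were given): (3, 2, 2, 2, 3). L_avg = sum(p_i * l_i) = 15/86*3 + 15/86*2 + 12/43*2 + 12/43*2 + 4/43*3 = 195/86 = 2.2674

2.2674 bits


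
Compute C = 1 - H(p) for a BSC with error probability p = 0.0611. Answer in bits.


H(p) = -p*log2(p) - (1-p)*log2(1-p) = -0.0611*log2(0.0611) - 0.9389*log2(0.9389) = 0.246397 + 0.085399 = 0.3318. C = 1 - H(p) = 1 - 0.3318 = 0.6682

0.6682 bits


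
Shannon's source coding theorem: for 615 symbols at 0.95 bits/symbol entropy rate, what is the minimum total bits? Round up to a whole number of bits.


Minimum bits >= n * H = 615 * 0.95 = 584.25, rounded up to a whole number of bits = 585

585 bits


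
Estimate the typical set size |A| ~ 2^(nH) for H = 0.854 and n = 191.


log2|A_typical| = nH = 191 * 0.854 = 163.114, so |A_typical| ~ 2^163.114 = 1.265e+49

1.265e+49


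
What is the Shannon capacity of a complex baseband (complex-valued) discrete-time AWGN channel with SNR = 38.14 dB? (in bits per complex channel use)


SNR_linear = 10^(38.14/10) = 6516.2839; C = log2(1 + SNR_linear) = log2(1 + 6516.2839) = 12.6701

12.6701 bits/channel use


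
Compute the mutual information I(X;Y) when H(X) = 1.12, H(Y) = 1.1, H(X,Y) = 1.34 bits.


I(X;Y) = H(X) + H(Y) - H(X,Y) = 1.12 + 1.1 - 1.34 = 0.88

0.88 bits


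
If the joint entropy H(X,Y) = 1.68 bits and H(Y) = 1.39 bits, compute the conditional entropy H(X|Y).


H(X|Y) = H(X,Y) - H(Y) = 1.68 - 1.39 = 0.29

0.29 bits


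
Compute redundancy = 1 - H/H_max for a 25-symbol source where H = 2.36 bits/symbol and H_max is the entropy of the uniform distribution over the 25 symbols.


H_max = log2(K) = log2(25) = 4.6439 bits/symbol. Redundancy = 1 - H/H_max = 1 - 2.36/4.6439 = 1 - 0.5082 = 0.4918

0.4918


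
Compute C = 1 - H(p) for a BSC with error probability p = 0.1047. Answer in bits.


H(p) = -p*log2(p) - (1-p)*log2(1-p) = -0.1047*log2(0.1047) - 0.8953*log2(0.8953) = 0.340868 + 0.142851 = 0.4837. C = 1 - H(p) = 1 - 0.4837 = 0.5163

0.5163 bits


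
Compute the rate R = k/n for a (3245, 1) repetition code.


Rate = k/n = 1/3245

1/3245


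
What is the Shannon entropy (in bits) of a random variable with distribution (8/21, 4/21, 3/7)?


H = -sum(p_i * log2(p_i)). Terms: -(8/21)*log2(8/21) = 0.530407; -(4/21)*log2(4/21) = 0.455680; -(3/7)*log2(3/7) = 0.523882. H = 0.530407 + 0.455680 + 0.523882 = 1.51

1.51 bits


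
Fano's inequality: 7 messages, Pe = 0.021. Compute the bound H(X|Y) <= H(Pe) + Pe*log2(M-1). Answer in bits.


H(Pe) = -Pe*log2(Pe) - (1-Pe)*log2(1-Pe) = -0.021*log2(0.021) - 0.979*log2(0.979) = 0.117043 + 0.029976 = 0.147. Pe*log2(M-1) = 0.021*log2(6) = 0.054284. Bound = H(Pe) + Pe*log2(M-1) = 0.117043 + 0.029976 + 0.054284 = 0.2013

0.2013 bits


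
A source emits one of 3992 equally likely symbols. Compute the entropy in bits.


H = log2(n) = log2(3992) = 11.9629

11.9629 bits


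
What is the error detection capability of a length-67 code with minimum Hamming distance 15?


Detection capability = d_min - 1 = 15 - 1 = 14

14 errors


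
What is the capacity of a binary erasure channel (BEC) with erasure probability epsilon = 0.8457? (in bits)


C = 1 - epsilon = 1 - 0.8457 = 0.1543

0.1543 bits


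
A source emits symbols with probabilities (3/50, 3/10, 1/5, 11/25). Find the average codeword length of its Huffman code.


Huffman construction (repeatedly merge the two least-probable nodes; each merge adds 1 bit to every symbol beneath it): 3/50 + 1/5 = 13/50; 13/50 + 3/10 = 14/25; 11/25 + 14/25 = 1. Resulting codeword lengths (in the order the probabilities were given): (3, 2, 3, 1). L_avg = sum(p_i * l_i) = 3/50*3 + 3/10*2 + 1/5*3 + 11/25*1 = 91/50 = 1.82

1.82 bits


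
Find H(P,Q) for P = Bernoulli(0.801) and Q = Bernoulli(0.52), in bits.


H(P,Q) = -p*log2(q) - (1-p)*log2(1-q). -0.801*log2(0.52) = 0.755677; -0.199*log2(0.48) = 0.210720. H(P,Q) = 0.755677 + 0.210720 = 0.9664

0.9664 bits


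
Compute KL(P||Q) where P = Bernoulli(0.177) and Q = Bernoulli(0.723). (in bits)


KL = p*log2(p/q) + (1-p)*log2((1-p)/(1-q)) = 0.177*log2(0.177/0.723) + 0.823*log2(0.823/0.277) = 0.9336

0.9336 bits


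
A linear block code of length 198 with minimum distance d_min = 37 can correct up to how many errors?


Correction capability = floor((d-1)/2) = floor((37-1)/2) = 18

18 errors


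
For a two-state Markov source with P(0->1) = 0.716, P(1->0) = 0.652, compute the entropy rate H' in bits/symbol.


Stationary distribution: pi_0 = p10/(p01+p10) = 0.4766, pi_1 = 0.5234. Entropy rate H' = pi_0*H(p01) + pi_1*H(p10) = 0.4766*0.8608 + 0.5234*0.9323 = 0.8982

0.8982 bits/symbol


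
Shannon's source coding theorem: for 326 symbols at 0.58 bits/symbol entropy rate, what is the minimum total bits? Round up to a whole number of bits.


Minimum bits >= n * H = 326 * 0.58 = 189.08, rounded up to a whole number of bits = 190

190 bits


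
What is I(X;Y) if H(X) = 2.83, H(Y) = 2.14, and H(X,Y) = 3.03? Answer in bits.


I(X;Y) = H(X) + H(Y) - H(X,Y) = 2.83 + 2.14 - 3.03 = 1.94

1.94 bits


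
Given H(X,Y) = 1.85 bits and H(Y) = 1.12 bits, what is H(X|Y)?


H(X|Y) = H(X,Y) - H(Y) = 1.85 - 1.12 = 0.73

0.73 bits


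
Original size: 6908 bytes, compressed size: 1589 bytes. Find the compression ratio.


Ratio = original / compressed = 6908 / 1589 = 4.3474

4.3474


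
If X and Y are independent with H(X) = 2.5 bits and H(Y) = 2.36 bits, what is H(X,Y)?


For independent variables, H(X,Y) = H(X) + H(Y) = 2.5 + 2.36 = 4.86

4.86 bits


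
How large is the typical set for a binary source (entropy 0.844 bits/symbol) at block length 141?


log2|A_typical| = nH = 141 * 0.844 = 119.004, so |A_typical| ~ 2^119.004 = 6.665e+35

6.665e+35


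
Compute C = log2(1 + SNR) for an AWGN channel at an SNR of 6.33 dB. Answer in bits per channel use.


SNR_linear = 10^(6.33/10) = 4.2954; C = log2(1 + SNR_linear) = log2(1 + 4.2954) = 2.4047

2.4047 bits/channel use


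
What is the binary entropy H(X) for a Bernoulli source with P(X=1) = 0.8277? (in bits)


H = -p*log2(p) - (1-p)*log2(1-p). -0.8277*log2(0.8277) = 0.225813; -0.1723*log2(0.1723) = 0.437126. H = 0.225813 + 0.437126 = 0.6629

0.6629 bits


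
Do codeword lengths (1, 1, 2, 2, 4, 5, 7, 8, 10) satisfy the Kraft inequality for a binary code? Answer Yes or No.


Kraft sum = sum(2^(-l_i)) = 1.6064, need <= 1. Result: violated (a binary prefix-free code with these lengths cannot exist)

No


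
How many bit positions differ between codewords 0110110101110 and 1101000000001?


Count differing positions: ^ . ^ ^ ^ ^ . ^ . ^ ^ ^ ^ = 10 differences

10


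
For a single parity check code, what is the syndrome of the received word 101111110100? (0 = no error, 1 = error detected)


Syndrome = XOR of all bits = 1 XOR 0 XOR 1 XOR 1 XOR 1 XOR 1 XOR 1 XOR 1 XOR 0 XOR 1 XOR 0 XOR 0 = 0

0


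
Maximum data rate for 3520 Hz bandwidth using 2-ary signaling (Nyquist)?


Rate = 2 * B * log2(M) = 2 * 3520 * 1.0 = 7040.0

7040.0 bps


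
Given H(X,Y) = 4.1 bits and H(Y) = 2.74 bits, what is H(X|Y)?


H(X|Y) = H(X,Y) - H(Y) = 4.1 - 2.74 = 1.36

1.36 bits


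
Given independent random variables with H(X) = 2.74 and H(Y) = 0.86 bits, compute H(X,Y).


For independent variables, H(X,Y) = H(X) + H(Y) = 2.74 + 0.86 = 3.6

3.6 bits


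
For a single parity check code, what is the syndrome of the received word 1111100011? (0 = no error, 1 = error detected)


Syndrome = XOR of all bits = 1 XOR 1 XOR 1 XOR 1 XOR 1 XOR 0 XOR 0 XOR 0 XOR 1 XOR 1 = 1

1


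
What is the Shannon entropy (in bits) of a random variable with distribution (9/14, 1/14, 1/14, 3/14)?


H = -sum(p_i * log2(p_i)). Terms: -(9/14)*log2(9/14) = 0.409776; -(1/14)*log2(1/14) = 0.271954; -(1/14)*log2(1/14) = 0.271954; -(3/14)*log2(3/14) = 0.476227. H = 0.409776 + 0.271954 + 0.271954 + 0.476227 = 1.4299

1.4299 bits


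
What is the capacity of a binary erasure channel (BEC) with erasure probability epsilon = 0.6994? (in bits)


C = 1 - epsilon = 1 - 0.6994 = 0.3006

0.3006 bits


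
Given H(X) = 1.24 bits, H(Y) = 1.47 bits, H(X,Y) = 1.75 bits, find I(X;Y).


I(X;Y) = H(X) + H(Y) - H(X,Y) = 1.24 + 1.47 - 1.75 = 0.96

0.96 bits


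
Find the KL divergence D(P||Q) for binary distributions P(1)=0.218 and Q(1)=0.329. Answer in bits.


KL = p*log2(p/q) + (1-p)*log2((1-p)/(1-q)) = 0.218*log2(0.218/0.329) + 0.782*log2(0.782/0.671) = 0.0433

0.0433 bits


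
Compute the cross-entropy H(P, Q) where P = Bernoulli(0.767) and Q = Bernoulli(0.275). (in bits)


H(P,Q) = -p*log2(q) - (1-p)*log2(1-q). -0.767*log2(0.275) = 1.428535; -0.233*log2(0.725) = 0.108100. H(P,Q) = 1.428535 + 0.108100 = 1.5366

1.5366 bits


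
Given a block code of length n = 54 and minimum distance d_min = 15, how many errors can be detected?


Detection capability = d_min - 1 = 15 - 1 = 14

14 errors


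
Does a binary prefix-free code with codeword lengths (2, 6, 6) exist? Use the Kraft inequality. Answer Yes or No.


Kraft sum = sum(2^(-l_i)) = 0.2812, need <= 1. Result: satisfied (a binary prefix-free code with these lengths exists)

Yes


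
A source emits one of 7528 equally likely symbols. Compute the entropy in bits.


H = log2(n) = log2(7528) = 12.8781

12.8781 bits


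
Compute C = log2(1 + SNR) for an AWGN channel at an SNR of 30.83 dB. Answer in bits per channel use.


SNR_linear = 10^(30.83/10) = 1210.5981; C = log2(1 + SNR_linear) = log2(1 + 1210.5981) = 10.2427

10.2427 bits/channel use


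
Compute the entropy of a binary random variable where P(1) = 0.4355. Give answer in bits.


H = -p*log2(p) - (1-p)*log2(1-p). -0.4355*log2(0.4355) = 0.522276; -0.5645*log2(0.5645) = 0.465687. H = 0.522276 + 0.465687 = 0.988

0.988 bits


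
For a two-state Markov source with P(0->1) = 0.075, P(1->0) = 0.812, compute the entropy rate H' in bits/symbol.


Stationary distribution: pi_0 = p10/(p01+p10) = 0.9154, pi_1 = 0.0846. Entropy rate H' = pi_0*H(p01) + pi_1*H(p10) = 0.9154*0.3843 + 0.0846*0.6973 = 0.4108

0.4108 bits/symbol


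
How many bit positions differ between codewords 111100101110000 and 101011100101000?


Count differing positions: . ^ . ^ ^ ^ . . ^ . ^ ^ . . . = 7 differences

7


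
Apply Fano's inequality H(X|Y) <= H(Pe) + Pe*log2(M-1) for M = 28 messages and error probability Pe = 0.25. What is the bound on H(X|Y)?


H(Pe) = -Pe*log2(Pe) - (1-Pe)*log2(1-Pe) = -0.25*log2(0.25) - 0.75*log2(0.75) = 0.500000 + 0.311278 = 0.8113. Pe*log2(M-1) = 0.25*log2(27) = 1.188722. Bound = H(Pe) + Pe*log2(M-1) = 0.500000 + 0.311278 + 1.188722 = 2.0

2.0 bits


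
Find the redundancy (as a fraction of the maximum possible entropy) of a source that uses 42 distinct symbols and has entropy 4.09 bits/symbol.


H_max = log2(K) = log2(42) = 5.3923 bits/symbol. Redundancy = 1 - H/H_max = 1 - 4.09/5.3923 = 1 - 0.7585 = 0.2415

0.2415


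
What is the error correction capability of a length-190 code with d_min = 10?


Correction capability = floor((d-1)/2) = floor((10-1)/2) = 4

4 errors


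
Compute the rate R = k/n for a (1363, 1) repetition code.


Rate = k/n = 1/1363

1/1363


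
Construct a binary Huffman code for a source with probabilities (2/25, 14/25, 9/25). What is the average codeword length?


Huffman construction (repeatedly merge the two least-probable nodes; each merge adds 1 bit to every symbol beneath it): 2/25 + 9/25 = 11/25; 11/25 + 14/25 = 1. Resulting codeword lengths (in the order the probabilities were given): (2, 1, 2). L_avg = sum(p_i * l_i) = 2/25*2 + 14/25*1 + 9/25*2 = 36/25 = 1.44

1.44 bits


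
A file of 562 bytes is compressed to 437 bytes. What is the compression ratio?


Ratio = original / compressed = 562 / 437 = 1.286

1.286


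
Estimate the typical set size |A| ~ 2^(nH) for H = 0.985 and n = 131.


log2|A_typical| = nH = 131 * 0.985 = 129.035, so |A_typical| ~ 2^129.035 = 6.973e+38

6.973e+38


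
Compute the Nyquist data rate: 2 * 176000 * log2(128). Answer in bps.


Rate = 2 * B * log2(M) = 2 * 176000 * 7.0 = 2464000.0

2464000.0 bps


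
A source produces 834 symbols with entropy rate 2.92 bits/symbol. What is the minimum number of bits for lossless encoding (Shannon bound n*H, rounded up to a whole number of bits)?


Minimum bits >= n * H = 834 * 2.92 = 2435.28, rounded up to a whole number of bits = 2436

2436 bits


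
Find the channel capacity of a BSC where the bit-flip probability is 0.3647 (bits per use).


H(p) = -p*log2(p) - (1-p)*log2(1-p) = -0.3647*log2(0.3647) - 0.6353*log2(0.6353) = 0.530718 + 0.415798 = 0.9465. C = 1 - H(p) = 1 - 0.9465 = 0.0535

0.0535 bits


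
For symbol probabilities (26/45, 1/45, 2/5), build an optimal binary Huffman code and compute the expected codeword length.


Huffman construction (repeatedly merge the two least-probable nodes; each merge adds 1 bit to every symbol beneath it): 1/45 + 2/5 = 19/45; 19/45 + 26/45 = 1. Resulting codeword lengths (in the order the probabilities were given): (1, 2, 2). L_avg = sum(p_i * l_i) = 26/45*1 + 1/45*2 + 2/5*2 = 64/45 = 1.4222

1.4222 bits


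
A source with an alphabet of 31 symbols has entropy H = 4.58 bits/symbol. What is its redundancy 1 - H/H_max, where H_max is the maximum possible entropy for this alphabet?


H_max = log2(K) = log2(31) = 4.9542 bits/symbol. Redundancy = 1 - H/H_max = 1 - 4.58/4.9542 = 1 - 0.9245 = 0.0755

0.0755


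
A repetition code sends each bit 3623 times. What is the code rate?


Rate = k/n = 1/3623

1/3623


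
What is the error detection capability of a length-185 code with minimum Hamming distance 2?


Detection capability = d_min - 1 = 2 - 1 = 1

1 errors


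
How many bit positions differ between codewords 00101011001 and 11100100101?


Count differing positions: ^ ^ . . ^ ^ ^ ^ ^ . . = 7 differences

7


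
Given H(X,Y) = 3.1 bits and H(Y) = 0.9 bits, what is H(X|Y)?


H(X|Y) = H(X,Y) - H(Y) = 3.1 - 0.9 = 2.2

2.2 bits


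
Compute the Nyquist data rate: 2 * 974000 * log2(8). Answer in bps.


Rate = 2 * B * log2(M) = 2 * 974000 * 3.0 = 5844000.0

5844000.0 bps


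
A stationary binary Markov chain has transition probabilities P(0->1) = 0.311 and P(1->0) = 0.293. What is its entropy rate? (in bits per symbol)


Stationary distribution: pi_0 = p10/(p01+p10) = 0.4851, pi_1 = 0.5149. Entropy rate H' = pi_0*H(p01) + pi_1*H(p10) = 0.4851*0.8943 + 0.5149*0.8726 = 0.8831

0.8831 bits/symbol


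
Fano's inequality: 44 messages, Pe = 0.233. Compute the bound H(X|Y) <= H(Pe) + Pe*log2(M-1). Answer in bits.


H(Pe) = -Pe*log2(Pe) - (1-Pe)*log2(1-Pe) = -0.233*log2(0.233) - 0.767*log2(0.767) = 0.489672 + 0.293532 = 0.7832. Pe*log2(M-1) = 0.233*log2(43) = 1.264320. Bound = H(Pe) + Pe*log2(M-1) = 0.489672 + 0.293532 + 1.264320 = 2.0475

2.0475 bits


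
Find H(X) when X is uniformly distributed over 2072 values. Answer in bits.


H = log2(n) = log2(2072) = 11.0168

11.0168 bits


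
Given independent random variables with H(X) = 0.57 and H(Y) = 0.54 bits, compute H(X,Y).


For independent variables, H(X,Y) = H(X) + H(Y) = 0.57 + 0.54 = 1.11

1.11 bits


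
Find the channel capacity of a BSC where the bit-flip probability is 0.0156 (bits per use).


H(p) = -p*log2(p) - (1-p)*log2(1-p) = -0.0156*log2(0.0156) - 0.9844*log2(0.9844) = 0.093636 + 0.022330 = 0.116. C = 1 - H(p) = 1 - 0.116 = 0.884

0.884 bits


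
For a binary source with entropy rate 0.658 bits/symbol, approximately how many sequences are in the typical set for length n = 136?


log2|A_typical| = nH = 136 * 0.658 = 89.488, so |A_typical| ~ 2^89.488 = 8.681e+26

8.681e+26


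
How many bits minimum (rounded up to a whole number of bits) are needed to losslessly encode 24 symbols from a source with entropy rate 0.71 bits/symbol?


Minimum bits >= n * H = 24 * 0.71 = 17.04, rounded up to a whole number of bits = 18

18 bits


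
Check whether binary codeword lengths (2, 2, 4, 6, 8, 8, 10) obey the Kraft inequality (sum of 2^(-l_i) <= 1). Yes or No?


Kraft sum = sum(2^(-l_i)) = 0.5869, need <= 1. Result: satisfied (a binary prefix-free code with these lengths exists)

Yes


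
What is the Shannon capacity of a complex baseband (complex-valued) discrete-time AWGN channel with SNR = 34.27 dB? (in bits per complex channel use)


SNR_linear = 10^(34.27/10) = 2673.0064; C = log2(1 + SNR_linear) = log2(1 + 2673.0064) = 11.3848

11.3848 bits/channel use


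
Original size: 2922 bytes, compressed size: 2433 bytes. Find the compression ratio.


Ratio = original / compressed = 2922 / 2433 = 1.201

1.201


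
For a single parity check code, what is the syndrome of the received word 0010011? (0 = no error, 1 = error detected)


Syndrome = XOR of all bits = 0 XOR 0 XOR 1 XOR 0 XOR 0 XOR 1 XOR 1 = 1

1


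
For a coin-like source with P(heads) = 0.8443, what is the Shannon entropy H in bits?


H = -p*log2(p) - (1-p)*log2(1-p). -0.8443*log2(0.8443) = 0.206155; -0.1557*log2(0.1557) = 0.417768. H = 0.206155 + 0.417768 = 0.6239

0.6239 bits


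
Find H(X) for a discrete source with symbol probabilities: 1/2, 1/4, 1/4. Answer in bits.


H = -sum(p_i * log2(p_i)). Terms: -(1/2)*log2(1/2) = 0.500000; -(1/4)*log2(1/4) = 0.500000; -(1/4)*log2(1/4) = 0.500000. H = 0.500000 + 0.500000 + 0.500000 = 1.5

1.5 bits


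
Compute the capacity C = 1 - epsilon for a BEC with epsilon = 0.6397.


C = 1 - epsilon = 1 - 0.6397 = 0.3603

0.3603 bits


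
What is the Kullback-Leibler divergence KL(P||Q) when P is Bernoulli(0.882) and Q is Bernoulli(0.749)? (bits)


KL = p*log2(p/q) + (1-p)*log2((1-p)/(1-q)) = 0.882*log2(0.882/0.749) + 0.118*log2(0.118/0.251) = 0.0795

0.0795 bits


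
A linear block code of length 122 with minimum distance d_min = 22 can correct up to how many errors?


Correction capability = floor((d-1)/2) = floor((22-1)/2) = 10

10 errors


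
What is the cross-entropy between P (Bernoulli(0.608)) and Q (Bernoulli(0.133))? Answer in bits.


H(P,Q) = -p*log2(q) - (1-p)*log2(1-q). -0.608*log2(0.133) = 1.769585; -0.392*log2(0.867) = 0.080711. H(P,Q) = 1.769585 + 0.080711 = 1.8503

1.8503 bits


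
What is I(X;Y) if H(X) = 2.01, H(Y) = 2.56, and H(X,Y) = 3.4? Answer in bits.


I(X;Y) = H(X) + H(Y) - H(X,Y) = 2.01 + 2.56 - 3.4 = 1.17

1.17 bits


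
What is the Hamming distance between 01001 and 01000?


Count differing positions: . . . . ^ = 1 differences

1


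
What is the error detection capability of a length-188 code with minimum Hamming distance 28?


Detection capability = d_min - 1 = 28 - 1 = 27

27 errors


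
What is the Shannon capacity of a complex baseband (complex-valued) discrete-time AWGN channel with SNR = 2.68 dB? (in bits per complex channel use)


SNR_linear = 10^(2.68/10) = 1.8535; C = log2(1 + SNR_linear) = log2(1 + 1.8535) = 1.5127

1.5127 bits/channel use


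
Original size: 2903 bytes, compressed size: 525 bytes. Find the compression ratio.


Ratio = original / compressed = 2903 / 525 = 5.5295

5.5295


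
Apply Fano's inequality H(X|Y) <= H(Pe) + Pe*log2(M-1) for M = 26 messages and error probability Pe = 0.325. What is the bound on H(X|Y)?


H(Pe) = -Pe*log2(Pe) - (1-Pe)*log2(1-Pe) = -0.325*log2(0.325) - 0.675*log2(0.675) = 0.526984 + 0.382752 = 0.9097. Pe*log2(M-1) = 0.325*log2(25) = 1.509253. Bound = H(Pe) + Pe*log2(M-1) = 0.526984 + 0.382752 + 1.509253 = 2.419

2.419 bits


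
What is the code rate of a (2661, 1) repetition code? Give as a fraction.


Rate = k/n = 1/2661

1/2661


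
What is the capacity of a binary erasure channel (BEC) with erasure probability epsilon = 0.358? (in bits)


C = 1 - epsilon = 1 - 0.358 = 0.642

0.642 bits


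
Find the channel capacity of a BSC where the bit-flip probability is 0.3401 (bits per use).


H(p) = -p*log2(p) - (1-p)*log2(1-p) = -0.3401*log2(0.3401) - 0.6599*log2(0.6599) = 0.529185 + 0.395729 = 0.9249. C = 1 - H(p) = 1 - 0.9249 = 0.0751

0.0751 bits


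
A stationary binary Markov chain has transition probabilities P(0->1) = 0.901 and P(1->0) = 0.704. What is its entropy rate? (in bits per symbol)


Stationary distribution: pi_0 = p10/(p01+p10) = 0.4386, pi_1 = 0.5614. Entropy rate H' = pi_0*H(p01) + pi_1*H(p10) = 0.4386*0.4658 + 0.5614*0.8763 = 0.6963

0.6963 bits/symbol


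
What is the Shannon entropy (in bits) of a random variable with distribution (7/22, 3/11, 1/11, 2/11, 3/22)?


H = -sum(p_i * log2(p_i)). Terms: -(7/22)*log2(7/22) = 0.525661; -(3/11)*log2(3/11) = 0.511219; -(1/11)*log2(1/11) = 0.314494; -(2/11)*log2(2/11) = 0.447169; -(3/22)*log2(3/22) = 0.391973. H = 0.525661 + 0.511219 + 0.314494 + 0.447169 + 0.391973 = 2.1905

2.1905 bits


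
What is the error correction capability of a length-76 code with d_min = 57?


Correction capability = floor((d-1)/2) = floor((57-1)/2) = 28

28 errors


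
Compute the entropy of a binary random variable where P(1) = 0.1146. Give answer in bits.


H = -p*log2(p) - (1-p)*log2(1-p). -0.1146*log2(0.1146) = 0.358162; -0.8854*log2(0.8854) = 0.155475. H = 0.358162 + 0.155475 = 0.5136

0.5136 bits


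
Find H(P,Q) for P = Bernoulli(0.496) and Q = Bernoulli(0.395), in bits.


H(P,Q) = -p*log2(q) - (1-p)*log2(1-q). -0.496*log2(0.395) = 0.664677; -0.504*log2(0.605) = 0.365396. H(P,Q) = 0.664677 + 0.365396 = 1.0301

1.0301 bits


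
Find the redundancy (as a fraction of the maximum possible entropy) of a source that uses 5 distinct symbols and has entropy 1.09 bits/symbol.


H_max = log2(K) = log2(5) = 2.3219 bits/symbol. Redundancy = 1 - H/H_max = 1 - 1.09/2.3219 = 1 - 0.4694 = 0.5306

0.5306


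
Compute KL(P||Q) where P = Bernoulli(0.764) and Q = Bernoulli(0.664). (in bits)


KL = p*log2(p/q) + (1-p)*log2((1-p)/(1-q)) = 0.764*log2(0.764/0.664) + 0.236*log2(0.236/0.336) = 0.0343

0.0343 bits


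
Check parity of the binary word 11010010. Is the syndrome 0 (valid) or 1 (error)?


Syndrome = XOR of all bits = 1 XOR 1 XOR 0 XOR 1 XOR 0 XOR 0 XOR 1 XOR 0 = 0

0


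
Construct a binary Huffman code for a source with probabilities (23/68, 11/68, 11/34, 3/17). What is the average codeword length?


Huffman construction (repeatedly merge the two least-probable nodes; each merge adds 1 bit to every symbol beneath it): 11/68 + 3/17 = 23/68; 11/34 + 23/68 = 45/68; 23/68 + 45/68 = 1. Resulting codeword lengths (in the order the probabilities were given): (2, 2, 2, 2). L_avg = sum(p_i * l_i) = 23/68*2 + 11/68*2 + 11/34*2 + 3/17*2 = 2

2.0 bits


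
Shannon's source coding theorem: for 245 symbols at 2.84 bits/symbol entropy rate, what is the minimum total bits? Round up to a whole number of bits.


Minimum bits >= n * H = 245 * 2.84 = 695.8, rounded up to a whole number of bits = 696

696 bits


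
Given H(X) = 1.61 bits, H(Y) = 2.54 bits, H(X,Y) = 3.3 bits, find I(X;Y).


I(X;Y) = H(X) + H(Y) - H(X,Y) = 1.61 + 2.54 - 3.3 = 0.85

0.85 bits


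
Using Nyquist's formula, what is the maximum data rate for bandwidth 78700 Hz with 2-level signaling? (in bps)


Rate = 2 * B * log2(M) = 2 * 78700 * 1.0 = 157400.0

157400.0 bps


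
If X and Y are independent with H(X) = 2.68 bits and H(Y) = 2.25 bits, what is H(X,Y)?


For independent variables, H(X,Y) = H(X) + H(Y) = 2.68 + 2.25 = 4.93

4.93 bits


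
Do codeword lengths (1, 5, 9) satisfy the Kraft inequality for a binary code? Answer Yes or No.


Kraft sum = sum(2^(-l_i)) = 0.5332, need <= 1. Result: satisfied (a binary prefix-free code with these lengths exists)

Yes


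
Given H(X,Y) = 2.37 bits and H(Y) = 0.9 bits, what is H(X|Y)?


H(X|Y) = H(X,Y) - H(Y) = 2.37 - 0.9 = 1.47

1.47 bits


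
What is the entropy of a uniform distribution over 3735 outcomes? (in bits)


H = log2(n) = log2(3735) = 11.8669

11.8669 bits


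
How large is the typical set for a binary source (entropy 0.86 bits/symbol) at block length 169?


log2|A_typical| = nH = 169 * 0.86 = 145.34, so |A_typical| ~ 2^145.34 = 5.645e+43

5.645e+43


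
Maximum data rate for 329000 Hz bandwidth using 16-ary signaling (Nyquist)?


Rate = 2 * B * log2(M) = 2 * 329000 * 4.0 = 2632000.0

2632000.0 bps


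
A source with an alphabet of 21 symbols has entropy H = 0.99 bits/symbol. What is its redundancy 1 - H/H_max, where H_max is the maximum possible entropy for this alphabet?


H_max = log2(K) = log2(21) = 4.3923 bits/symbol. Redundancy = 1 - H/H_max = 1 - 0.99/4.3923 = 1 - 0.2254 = 0.7746

0.7746


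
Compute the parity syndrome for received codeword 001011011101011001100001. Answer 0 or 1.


Syndrome = XOR of all bits = 0 XOR 0 XOR 1 XOR 0 XOR 1 XOR 1 XOR 0 XOR 1 XOR 1 XOR 1 XOR 0 XOR 1 XOR 0 XOR 1 XOR 1 XOR 0 XOR 0 XOR 1 XOR 1 XOR 0 XOR 0 XOR 0 XOR 0 XOR 1 = 0

0


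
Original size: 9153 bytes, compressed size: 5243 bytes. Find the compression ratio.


Ratio = original / compressed = 9153 / 5243 = 1.7458

1.7458


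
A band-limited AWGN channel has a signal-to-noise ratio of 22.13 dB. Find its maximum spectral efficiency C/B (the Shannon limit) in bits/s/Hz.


SNR_linear = 10^(22.13/10) = 163.3052; C/B = log2(1 + SNR_linear) = log2(1 + 163.3052) = 7.3602

7.3602 bits/s/Hz


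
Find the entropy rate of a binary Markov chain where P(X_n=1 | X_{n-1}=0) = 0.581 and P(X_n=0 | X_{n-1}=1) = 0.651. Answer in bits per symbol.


Stationary distribution: pi_0 = p10/(p01+p10) = 0.5284, pi_1 = 0.4716. Entropy rate H' = pi_0*H(p01) + pi_1*H(p10) = 0.5284*0.981 + 0.4716*0.9332 = 0.9584

0.9584 bits/symbol


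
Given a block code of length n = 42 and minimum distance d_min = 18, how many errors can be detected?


Detection capability = d_min - 1 = 18 - 1 = 17

17 errors


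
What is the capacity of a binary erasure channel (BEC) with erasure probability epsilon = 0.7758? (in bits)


C = 1 - epsilon = 1 - 0.7758 = 0.2242

0.2242 bits


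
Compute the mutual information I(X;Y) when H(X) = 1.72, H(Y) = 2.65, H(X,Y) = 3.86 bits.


I(X;Y) = H(X) + H(Y) - H(X,Y) = 1.72 + 2.65 - 3.86 = 0.51

0.51 bits


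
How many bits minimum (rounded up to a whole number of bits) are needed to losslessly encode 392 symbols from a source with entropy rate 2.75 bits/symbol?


Minimum bits >= n * H = 392 * 2.75 = 1078.0, rounded up to a whole number of bits = 1078

1078 bits


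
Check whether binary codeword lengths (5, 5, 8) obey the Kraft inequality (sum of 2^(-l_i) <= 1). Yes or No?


Kraft sum = sum(2^(-l_i)) = 0.0664, need <= 1. Result: satisfied (a binary prefix-free code with these lengths exists)

Yes


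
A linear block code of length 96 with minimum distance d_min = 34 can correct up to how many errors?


Correction capability = floor((d-1)/2) = floor((34-1)/2) = 16

16 errors


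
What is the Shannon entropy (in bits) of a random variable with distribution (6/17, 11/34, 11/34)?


H = -sum(p_i * log2(p_i)). Terms: -(6/17)*log2(6/17) = 0.530294; -(11/34)*log2(11/34) = 0.526716; -(11/34)*log2(11/34) = 0.526716. H = 0.530294 + 0.526716 + 0.526716 = 1.5837

1.5837 bits


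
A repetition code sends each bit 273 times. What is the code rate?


Rate = k/n = 1/273

1/273


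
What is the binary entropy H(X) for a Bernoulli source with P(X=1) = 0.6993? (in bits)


H = -p*log2(p) - (1-p)*log2(1-p). -0.6993*log2(0.6993) = 0.360850; -0.3007*log2(0.3007) = 0.521294. H = 0.360850 + 0.521294 = 0.8821

0.8821 bits


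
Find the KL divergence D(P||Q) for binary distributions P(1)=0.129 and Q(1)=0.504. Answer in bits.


KL = p*log2(p/q) + (1-p)*log2((1-p)/(1-q)) = 0.129*log2(0.129/0.504) + 0.871*log2(0.871/0.496) = 0.4539

0.4539 bits
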